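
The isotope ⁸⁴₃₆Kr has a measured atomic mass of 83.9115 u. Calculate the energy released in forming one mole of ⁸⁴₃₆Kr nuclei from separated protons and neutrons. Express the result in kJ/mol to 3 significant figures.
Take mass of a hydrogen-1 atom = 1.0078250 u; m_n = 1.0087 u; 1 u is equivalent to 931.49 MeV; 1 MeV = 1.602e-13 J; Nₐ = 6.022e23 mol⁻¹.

Total constituent mass: 36 × 1.0078250 + 48 × 1.0087 = 84.6993000 u
Mass defect Δm = 84.6993000 − 83.9115 = 0.7878000 u
E_B = 0.7878000 × 931.49 = 733.828 MeV
Per nucleus in joules: 733.828 MeV × 1.602e-13 J/MeV = 1.1756e-10 J
Per mole: 1.1756e-10 J × 6.022e23 mol⁻¹ = 7.0795e+13 J/mol

7.08e+10 kJ/mol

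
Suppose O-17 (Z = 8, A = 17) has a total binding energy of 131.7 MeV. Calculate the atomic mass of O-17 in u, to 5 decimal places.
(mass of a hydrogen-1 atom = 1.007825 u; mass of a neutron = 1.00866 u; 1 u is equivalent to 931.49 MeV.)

Mass defect = 131.7 MeV / (931.49 MeV/u) = 0.1413864 u
Constituent mass = 8(1.007825) + 9(1.00866) = 17.140540 u
Atomic mass = 17.140540 − 0.1413864 = 16.9991536 u ≈ 16.99915 u (to 5 decimal places)

16.99915 u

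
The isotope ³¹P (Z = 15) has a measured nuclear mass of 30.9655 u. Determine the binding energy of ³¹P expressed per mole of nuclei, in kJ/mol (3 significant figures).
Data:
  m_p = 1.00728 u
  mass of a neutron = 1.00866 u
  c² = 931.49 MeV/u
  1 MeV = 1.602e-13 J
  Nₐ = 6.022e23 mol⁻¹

Mass of separated nucleons = 15(1.00728) + 16(1.00866) = 15.10920 + 16.13856 = 31.24776 u
The mass defect is 31.24776 − 30.9655 = 0.28226 u.
Binding energy = Δm·c² = 0.28226 × 931.49 MeV/u = 262.922 MeV
Per nucleus in joules: 262.922 MeV × 1.602e-13 J/MeV = 4.2120e-11 J
Per mole: 4.2120e-11 J × 6.022e23 mol⁻¹ = 2.5365e+13 J/mol

2.54e+10 kJ/mol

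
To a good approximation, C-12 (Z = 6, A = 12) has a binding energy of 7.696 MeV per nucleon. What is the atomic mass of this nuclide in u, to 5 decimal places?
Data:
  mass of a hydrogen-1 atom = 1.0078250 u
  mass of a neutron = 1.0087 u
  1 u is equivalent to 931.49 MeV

Total binding energy = 12 × 7.696 = 92.352 MeV
Mass defect = 92.352 MeV / (931.49 MeV/u) = 0.0991444 u
Constituent mass = 6(1.0078250) + 6(1.0087) = 12.0991500 u
Atomic mass = 12.0991500 − 0.0991444 = 12.0000056 u ≈ 12.00001 u (to 5 decimal places)

12.00001 u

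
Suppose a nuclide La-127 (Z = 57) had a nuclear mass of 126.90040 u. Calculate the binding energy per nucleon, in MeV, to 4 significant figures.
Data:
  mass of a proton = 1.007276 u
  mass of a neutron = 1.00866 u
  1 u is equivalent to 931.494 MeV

With 57 protons and 70 neutrons (A = 127):
Mass of separated nucleons = 57(1.007276) + 70(1.00866) = 57.414732 + 70.60620 = 128.020932 u
The mass defect is 128.020932 − 126.90040 = 1.120532 u.
Converting to energy: 1.120532 u × 931.494 MeV/u = 1043.77 MeV
Per nucleon: 1043.77 / 127 = 8.219 MeV

8.219 MeV/nucleon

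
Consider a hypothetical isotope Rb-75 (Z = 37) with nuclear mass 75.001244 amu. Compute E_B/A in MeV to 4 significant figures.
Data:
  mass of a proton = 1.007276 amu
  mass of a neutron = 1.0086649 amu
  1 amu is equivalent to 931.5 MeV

Total constituent mass: 37 × 1.007276 + 38 × 1.0086649 = 75.5984782 amu
Mass defect Δm = 75.5984782 − 75.001244 = 0.5972342 amu
Binding energy = Δm·c² = 0.5972342 × 931.5 MeV/amu = 556.324 MeV
Dividing by A = 75 gives 7.418 MeV per nucleon.

7.418 MeV/nucleon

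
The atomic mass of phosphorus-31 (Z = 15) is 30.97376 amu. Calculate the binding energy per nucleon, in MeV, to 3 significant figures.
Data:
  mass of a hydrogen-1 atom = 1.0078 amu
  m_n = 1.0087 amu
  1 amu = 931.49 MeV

Total constituent mass: 15 × 1.0078 + 16 × 1.0087 = 31.2562 amu
Mass defect Δm = 31.2562 − 30.97376 = 0.28244 amu
E_B = 0.28244 × 931.49 = 263.090 MeV
Dividing by A = 31 gives 8.487 MeV per nucleon.

8.49 MeV/nucleon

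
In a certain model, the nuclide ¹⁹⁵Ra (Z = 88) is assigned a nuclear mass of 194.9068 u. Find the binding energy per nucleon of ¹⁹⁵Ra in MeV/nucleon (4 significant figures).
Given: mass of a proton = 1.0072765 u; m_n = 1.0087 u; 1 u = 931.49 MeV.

7.951 MeV/nucleon

Σm = 88·m_p + 107·m_n = 88.6403320 + 107.9309 = 196.5712320 u
Mass defect Δm = 196.5712320 − 194.9068 = 1.6644320 u
Converting to energy: 1.6644320 u × 931.49 MeV/u = 1550.40 MeV
Dividing by A = 195 gives 7.951 MeV per nucleon.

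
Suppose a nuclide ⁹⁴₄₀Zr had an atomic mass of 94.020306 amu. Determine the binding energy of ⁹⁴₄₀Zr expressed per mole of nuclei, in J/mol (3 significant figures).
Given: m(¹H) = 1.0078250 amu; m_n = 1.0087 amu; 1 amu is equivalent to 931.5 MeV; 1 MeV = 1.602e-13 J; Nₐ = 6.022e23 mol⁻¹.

6.85e+13 J/mol

Mass of separated nucleons = 40(1.0078250) + 54(1.0087) = 40.3130000 + 54.4698 = 94.7828000 amu
The mass defect is 94.7828000 − 94.020306 = 0.7624940 amu.
E_B = 0.7624940 × 931.5 = 710.263 MeV
Per nucleus in joules: 710.263 MeV × 1.602e-13 J/MeV = 1.1378e-10 J
Per mole: 1.1378e-10 J × 6.022e23 mol⁻¹ = 6.8518e+13 J/mol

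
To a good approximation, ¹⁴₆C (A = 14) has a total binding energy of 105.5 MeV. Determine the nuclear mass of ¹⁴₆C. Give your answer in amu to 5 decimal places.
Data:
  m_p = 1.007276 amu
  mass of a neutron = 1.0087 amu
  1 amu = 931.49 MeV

14.00000 amu

Mass defect = 105.5 MeV / (931.49 MeV/amu) = 0.1132594 amu
Constituent mass = 6(1.007276) + 8(1.0087) = 14.113256 amu
Nuclear mass = 14.113256 − 0.1132594 = 13.9999966 amu ≈ 14.00000 amu (to 5 decimal places)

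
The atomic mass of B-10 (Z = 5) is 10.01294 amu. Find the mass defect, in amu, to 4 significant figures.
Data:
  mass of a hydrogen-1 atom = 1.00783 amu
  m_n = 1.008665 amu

0.06954 amu

Z = 5, so N = A − Z = 10 − 5 = 5.
Σm = 5·m(¹H) + 5·m_n = 5.03915 + 5.043325 = 10.082475 amu
Δm = 10.082475 − 10.01294 = 0.069535 amu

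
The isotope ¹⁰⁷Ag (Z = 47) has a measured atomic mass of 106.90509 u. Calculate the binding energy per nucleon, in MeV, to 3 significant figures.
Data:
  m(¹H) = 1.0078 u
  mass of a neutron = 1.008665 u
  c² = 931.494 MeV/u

8.54 MeV/nucleon

Mass of separated nucleons = 47(1.0078) + 60(1.008665) = 47.3666 + 60.519900 = 107.886500 u
The mass defect is 107.886500 − 106.90509 = 0.981410 u.
E_B = 0.981410 × 931.494 = 914.178 MeV
BE/A = 914.178 MeV / 107 = 8.544 MeV/nucleon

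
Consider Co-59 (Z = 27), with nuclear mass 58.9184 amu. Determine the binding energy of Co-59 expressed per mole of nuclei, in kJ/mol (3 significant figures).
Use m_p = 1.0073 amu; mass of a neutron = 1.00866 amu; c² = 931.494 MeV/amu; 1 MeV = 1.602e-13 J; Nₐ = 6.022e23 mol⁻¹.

4.99e+10 kJ/mol

With 27 protons and 32 neutrons (A = 59):
Σm = 27·m_p + 32·m_n = 27.1971 + 32.27712 = 59.47422 amu
Mass defect Δm = 59.47422 − 58.9184 = 0.55582 amu
E_B = 0.55582 × 931.494 = 517.743 MeV
Per nucleus in joules: 517.743 MeV × 1.602e-13 J/MeV = 8.2942e-11 J
Per mole: 8.2942e-11 J × 6.022e23 mol⁻¹ = 4.9948e+13 J/mol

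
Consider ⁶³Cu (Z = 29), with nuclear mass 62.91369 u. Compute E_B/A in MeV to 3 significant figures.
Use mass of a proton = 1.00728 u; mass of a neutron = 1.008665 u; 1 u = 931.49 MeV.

8.75 MeV/nucleon

Total constituent mass: 29 × 1.00728 + 34 × 1.008665 = 63.505730 u
The mass defect is 63.505730 − 62.91369 = 0.592040 u.
Converting to energy: 0.592040 u × 931.49 MeV/u = 551.479 MeV
BE/A = 551.479 MeV / 63 = 8.754 MeV/nucleon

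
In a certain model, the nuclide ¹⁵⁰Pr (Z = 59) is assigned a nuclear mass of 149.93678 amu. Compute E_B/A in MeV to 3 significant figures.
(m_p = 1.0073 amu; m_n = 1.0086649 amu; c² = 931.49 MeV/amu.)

7.96 MeV/nucleon

The nucleus contains 59 protons and 150 − 59 = 91 neutrons.
Total constituent mass: 59 × 1.0073 + 91 × 1.0086649 = 151.2192059 amu
The mass defect is 151.2192059 − 149.93678 = 1.2824259 amu.
Converting to energy: 1.2824259 amu × 931.49 MeV/amu = 1194.57 MeV
BE/A = 1194.57 MeV / 150 = 7.964 MeV/nucleon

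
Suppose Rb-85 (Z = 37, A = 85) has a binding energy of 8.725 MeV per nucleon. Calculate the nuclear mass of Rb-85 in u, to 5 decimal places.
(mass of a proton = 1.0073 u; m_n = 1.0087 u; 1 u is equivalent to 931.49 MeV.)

84.89153 u

Total binding energy = 85 × 8.725 = 741.625 MeV
Mass defect = 741.625 MeV / (931.49 MeV/u) = 0.7961707 u
Constituent mass = 37(1.0073) + 48(1.0087) = 85.6877 u
Nuclear mass = 85.6877 − 0.7961707 = 84.8915293 u ≈ 84.89153 u (to 5 decimal places)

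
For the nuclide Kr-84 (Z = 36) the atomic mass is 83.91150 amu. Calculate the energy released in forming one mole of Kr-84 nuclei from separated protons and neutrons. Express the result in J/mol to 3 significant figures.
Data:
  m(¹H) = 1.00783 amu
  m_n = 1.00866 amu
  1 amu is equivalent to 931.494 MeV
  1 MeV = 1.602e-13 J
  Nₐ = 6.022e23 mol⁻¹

The nucleus contains 36 protons and 84 − 36 = 48 neutrons.
Σm = 36·m(¹H) + 48·m_n = 36.28188 + 48.41568 = 84.69756 amu
Δm = 84.69756 − 83.91150 = 0.78606 amu
Binding energy = Δm·c² = 0.78606 × 931.494 MeV/amu = 732.210 MeV
Per nucleus in joules: 732.210 MeV × 1.602e-13 J/MeV = 1.1730e-10 J
Per mole: 1.1730e-10 J × 6.022e23 mol⁻¹ = 7.0638e+13 J/mol

7.06e+13 J/mol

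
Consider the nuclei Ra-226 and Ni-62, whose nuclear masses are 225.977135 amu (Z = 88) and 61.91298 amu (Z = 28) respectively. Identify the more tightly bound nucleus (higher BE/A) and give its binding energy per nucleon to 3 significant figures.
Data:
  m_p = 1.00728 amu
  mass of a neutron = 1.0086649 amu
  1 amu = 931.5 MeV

Ni-62; 8.80 MeV/nucleon

Ra-226: Σm = 88(1.00728) + 138(1.0086649) = 227.8363962 amu; Δm = 1.8592612 amu; E_B = 1731.9 MeV; E_B/A = 7.663 MeV
Ni-62: Σm = 28(1.00728) + 34(1.0086649) = 62.4984466 amu; Δm = 0.5854666 amu; E_B = 545.36 MeV; E_B/A = 8.796 MeV
Ni-62 has the higher binding energy per nucleon, so it is the more tightly bound nucleus.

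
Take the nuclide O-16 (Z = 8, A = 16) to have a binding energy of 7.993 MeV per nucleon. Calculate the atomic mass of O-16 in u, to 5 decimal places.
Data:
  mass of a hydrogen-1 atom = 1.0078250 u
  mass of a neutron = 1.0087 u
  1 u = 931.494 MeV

15.99491 u

Total binding energy = 16 × 7.993 = 127.888 MeV
Mass defect = 127.888 MeV / (931.494 MeV/u) = 0.1372934 u
Constituent mass = 8(1.0078250) + 8(1.0087) = 16.1322000 u
Atomic mass = 16.1322000 − 0.1372934 = 15.9949066 u ≈ 15.99491 u (to 5 decimal places)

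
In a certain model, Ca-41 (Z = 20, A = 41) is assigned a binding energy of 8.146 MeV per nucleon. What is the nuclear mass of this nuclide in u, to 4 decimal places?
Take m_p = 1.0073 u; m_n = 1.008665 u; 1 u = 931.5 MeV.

40.9694 u

Total binding energy = 41 × 8.146 = 333.986 MeV
Mass defect = 333.986 MeV / (931.5 MeV/u) = 0.358546 u
Constituent mass = 20(1.0073) + 21(1.008665) = 41.327965 u
Nuclear mass = 41.327965 − 0.358546 = 40.969419 u ≈ 40.9694 u (to 4 decimal places)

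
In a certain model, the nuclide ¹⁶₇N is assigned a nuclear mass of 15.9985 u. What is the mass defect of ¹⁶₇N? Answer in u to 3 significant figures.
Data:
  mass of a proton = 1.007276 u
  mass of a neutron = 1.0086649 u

With 7 protons and 9 neutrons (A = 16):
Total constituent mass: 7 × 1.007276 + 9 × 1.0086649 = 16.1289161 u
Mass defect Δm = 16.1289161 − 15.9985 = 0.1304161 u

0.130 u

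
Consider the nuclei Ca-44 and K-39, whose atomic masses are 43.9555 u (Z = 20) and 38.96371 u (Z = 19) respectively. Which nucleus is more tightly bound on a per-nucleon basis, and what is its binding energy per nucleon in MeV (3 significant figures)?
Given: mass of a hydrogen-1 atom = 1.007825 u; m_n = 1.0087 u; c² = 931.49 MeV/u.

Ca-44: Σm = 20(1.007825) + 24(1.0087) = 44.365300 u; Δm = 0.409800 u; E_B = 381.725 MeV; E_B/A = 8.676 MeV
K-39: Σm = 19(1.007825) + 20(1.0087) = 39.322675 u; Δm = 0.358965 u; E_B = 334.37 MeV; E_B/A = 8.574 MeV
Ca-44 has the higher binding energy per nucleon, so it is the more tightly bound nucleus.

Ca-44; 8.68 MeV/nucleon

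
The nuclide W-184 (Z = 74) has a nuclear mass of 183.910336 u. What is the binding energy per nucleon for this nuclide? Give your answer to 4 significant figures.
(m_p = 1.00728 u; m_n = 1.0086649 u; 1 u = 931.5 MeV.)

8.006 MeV/nucleon

Mass of separated nucleons = 74(1.00728) + 110(1.0086649) = 74.53872 + 110.9531390 = 185.4918590 u
The mass defect is 185.4918590 − 183.910336 = 1.5815230 u.
Binding energy = Δm·c² = 1.5815230 × 931.5 MeV/u = 1473.19 MeV
Dividing by A = 184 gives 8.006 MeV per nucleon.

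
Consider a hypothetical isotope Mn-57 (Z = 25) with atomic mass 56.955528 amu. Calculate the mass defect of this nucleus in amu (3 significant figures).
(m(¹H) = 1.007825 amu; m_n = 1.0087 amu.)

0.518 amu

The nucleus contains 25 protons and 57 − 25 = 32 neutrons.
Mass of separated nucleons = 25(1.007825) + 32(1.0087) = 25.195625 + 32.2784 = 57.474025 amu
Mass defect Δm = 57.474025 − 56.955528 = 0.518497 amu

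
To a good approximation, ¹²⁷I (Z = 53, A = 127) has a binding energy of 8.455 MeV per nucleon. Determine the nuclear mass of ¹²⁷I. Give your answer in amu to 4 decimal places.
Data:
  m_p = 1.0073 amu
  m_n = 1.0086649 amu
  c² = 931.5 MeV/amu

126.8754 amu

Total binding energy = 127 × 8.455 = 1073.785 MeV
Mass defect = 1073.785 MeV / (931.5 MeV/amu) = 1.152748 amu
Constituent mass = 53(1.0073) + 74(1.0086649) = 128.0281026 amu
Nuclear mass = 128.0281026 − 1.152748 = 126.8753546 amu ≈ 126.8754 amu (to 4 decimal places)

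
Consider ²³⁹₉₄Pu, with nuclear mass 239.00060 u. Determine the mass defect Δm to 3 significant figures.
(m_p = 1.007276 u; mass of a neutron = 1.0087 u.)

The nucleus contains 94 protons and 239 − 94 = 145 neutrons.
Mass of separated nucleons = 94(1.007276) + 145(1.0087) = 94.683944 + 146.2615 = 240.945444 u
Mass defect Δm = 240.945444 − 239.00060 = 1.944844 u

1.94 u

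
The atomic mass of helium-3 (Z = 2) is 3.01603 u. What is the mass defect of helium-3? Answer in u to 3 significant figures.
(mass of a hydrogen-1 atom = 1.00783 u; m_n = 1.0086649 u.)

Z = 2, so N = A − Z = 3 − 2 = 1.
Mass of separated nucleons = 2(1.00783) + 1(1.0086649) = 2.01566 + 1.0086649 = 3.0243249 u
Mass defect Δm = 3.0243249 − 3.01603 = 0.0082949 u

0.00829 u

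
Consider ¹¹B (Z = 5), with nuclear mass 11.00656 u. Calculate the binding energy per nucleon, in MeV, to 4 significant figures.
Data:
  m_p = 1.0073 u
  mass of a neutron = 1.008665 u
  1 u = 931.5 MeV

Z = 5, so N = A − Z = 11 − 5 = 6.
Total constituent mass: 5 × 1.0073 + 6 × 1.008665 = 11.088490 u
The mass defect is 11.088490 − 11.00656 = 0.081930 u.
Binding energy = Δm·c² = 0.081930 × 931.5 MeV/u = 76.3178 MeV
Dividing by A = 11 gives 6.938 MeV per nucleon.

6.938 MeV/nucleon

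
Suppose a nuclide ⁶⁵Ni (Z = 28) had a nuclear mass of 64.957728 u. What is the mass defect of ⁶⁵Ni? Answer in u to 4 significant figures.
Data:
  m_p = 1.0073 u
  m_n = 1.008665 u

Z = 28, so N = A − Z = 65 − 28 = 37.
Mass of separated nucleons = 28(1.0073) + 37(1.008665) = 28.2044 + 37.320605 = 65.525005 u
Mass defect Δm = 65.525005 − 64.957728 = 0.567277 u

0.5673 u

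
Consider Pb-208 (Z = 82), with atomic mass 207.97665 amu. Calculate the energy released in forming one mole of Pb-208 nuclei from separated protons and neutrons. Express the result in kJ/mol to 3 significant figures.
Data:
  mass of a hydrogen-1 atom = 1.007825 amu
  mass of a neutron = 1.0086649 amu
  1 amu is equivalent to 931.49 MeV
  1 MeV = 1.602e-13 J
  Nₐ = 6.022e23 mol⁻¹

1.58e+11 kJ/mol

Total constituent mass: 82 × 1.007825 + 126 × 1.0086649 = 209.7334274 amu
The mass defect is 209.7334274 − 207.97665 = 1.7567774 amu.
E_B = 1.7567774 × 931.49 = 1636.42 MeV
Per nucleus in joules: 1636.42 MeV × 1.602e-13 J/MeV = 2.6215e-10 J
Per mole: 2.6215e-10 J × 6.022e23 mol⁻¹ = 1.5787e+14 J/mol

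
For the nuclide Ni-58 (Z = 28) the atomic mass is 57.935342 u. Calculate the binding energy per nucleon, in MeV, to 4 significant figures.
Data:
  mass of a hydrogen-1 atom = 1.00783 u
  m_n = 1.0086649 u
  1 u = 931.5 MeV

8.734 MeV/nucleon

Mass of separated nucleons = 28(1.00783) + 30(1.0086649) = 28.21924 + 30.2599470 = 58.4791870 u
Δm = 58.4791870 − 57.935342 = 0.5438450 u
E_B = 0.5438450 × 931.5 = 506.592 MeV
BE/A = 506.592 MeV / 58 = 8.734 MeV/nucleon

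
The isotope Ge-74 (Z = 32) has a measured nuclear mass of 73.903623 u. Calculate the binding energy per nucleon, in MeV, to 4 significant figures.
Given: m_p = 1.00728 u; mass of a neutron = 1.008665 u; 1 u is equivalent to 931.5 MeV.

Mass of separated nucleons = 32(1.00728) + 42(1.008665) = 32.23296 + 42.363930 = 74.596890 u
Mass defect Δm = 74.596890 − 73.903623 = 0.693267 u
Converting to energy: 0.693267 u × 931.5 MeV/u = 645.778 MeV
Per nucleon: 645.778 / 74 = 8.727 MeV

8.727 MeV/nucleon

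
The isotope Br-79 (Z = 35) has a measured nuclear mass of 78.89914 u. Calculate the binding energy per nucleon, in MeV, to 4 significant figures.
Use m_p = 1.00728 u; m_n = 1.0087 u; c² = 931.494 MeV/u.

8.707 MeV/nucleon

With 35 protons and 44 neutrons (A = 79):
Mass of separated nucleons = 35(1.00728) + 44(1.0087) = 35.25480 + 44.3828 = 79.63760 u
Mass defect Δm = 79.63760 − 78.89914 = 0.73846 u
Binding energy = Δm·c² = 0.73846 × 931.494 MeV/u = 687.871 MeV
Dividing by A = 79 gives 8.707 MeV per nucleon.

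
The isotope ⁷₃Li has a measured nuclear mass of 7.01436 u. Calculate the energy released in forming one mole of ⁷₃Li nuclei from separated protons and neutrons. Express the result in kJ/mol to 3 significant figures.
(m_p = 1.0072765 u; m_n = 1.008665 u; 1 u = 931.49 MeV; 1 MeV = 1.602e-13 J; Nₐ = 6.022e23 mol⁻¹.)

The nucleus contains 3 protons and 7 − 3 = 4 neutrons.
Mass of separated nucleons = 3(1.0072765) + 4(1.008665) = 3.0218295 + 4.034660 = 7.0564895 u
Δm = 7.0564895 − 7.01436 = 0.0421295 u
E_B = 0.0421295 × 931.49 = 39.2432 MeV
Per nucleus in joules: 39.2432 MeV × 1.602e-13 J/MeV = 6.2868e-12 J
Per mole: 6.2868e-12 J × 6.022e23 mol⁻¹ = 3.7859e+12 J/mol

3.79e+09 kJ/mol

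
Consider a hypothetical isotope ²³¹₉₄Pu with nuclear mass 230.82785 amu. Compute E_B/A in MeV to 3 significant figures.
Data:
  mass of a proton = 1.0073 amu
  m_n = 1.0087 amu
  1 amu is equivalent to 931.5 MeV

Z = 94, so N = A − Z = 231 − 94 = 137.
Total constituent mass: 94 × 1.0073 + 137 × 1.0087 = 232.8781 amu
Mass defect Δm = 232.8781 − 230.82785 = 2.05025 amu
E_B = 2.05025 × 931.5 = 1909.81 MeV
BE/A = 1909.81 MeV / 231 = 8.268 MeV/nucleon

8.27 MeV/nucleon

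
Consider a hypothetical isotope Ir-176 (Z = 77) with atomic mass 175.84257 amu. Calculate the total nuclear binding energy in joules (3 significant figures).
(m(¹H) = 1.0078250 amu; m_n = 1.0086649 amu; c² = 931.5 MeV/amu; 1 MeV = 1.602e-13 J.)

Mass of separated nucleons = 77(1.0078250) + 99(1.0086649) = 77.6025250 + 99.8578251 = 177.4603501 amu
The mass defect is 177.4603501 − 175.84257 = 1.6177801 amu.
Binding energy = Δm·c² = 1.6177801 × 931.5 MeV/amu = 1506.96 MeV
In joules: 1506.96 MeV × 1.602e-13 J/MeV = 2.4141e-10 J

2.41e-10 J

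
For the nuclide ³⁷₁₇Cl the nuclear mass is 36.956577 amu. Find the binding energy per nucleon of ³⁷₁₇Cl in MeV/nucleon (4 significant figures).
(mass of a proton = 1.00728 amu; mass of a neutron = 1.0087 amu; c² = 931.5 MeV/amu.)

Mass of separated nucleons = 17(1.00728) + 20(1.0087) = 17.12376 + 20.1740 = 37.29776 amu
The mass defect is 37.29776 − 36.956577 = 0.341183 amu.
Binding energy = Δm·c² = 0.341183 × 931.5 MeV/amu = 317.812 MeV
Per nucleon: 317.812 / 37 = 8.590 MeV

8.590 MeV/nucleon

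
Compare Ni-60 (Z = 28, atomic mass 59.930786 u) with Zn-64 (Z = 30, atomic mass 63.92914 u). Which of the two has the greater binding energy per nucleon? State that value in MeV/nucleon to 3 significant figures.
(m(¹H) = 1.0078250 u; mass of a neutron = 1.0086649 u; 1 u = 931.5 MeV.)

Ni-60; 8.78 MeV/nucleon

Ni-60: Σm = 28(1.0078250) + 32(1.0086649) = 60.4963768 u; Δm = 0.5655908 u; E_B = 526.85 MeV; E_B/A = 8.781 MeV
Zn-64: Σm = 30(1.0078250) + 34(1.0086649) = 64.5293566 u; Δm = 0.6002166 u; E_B = 559.10 MeV; E_B/A = 8.736 MeV
Ni-60 has the higher binding energy per nucleon, so it is the more tightly bound nucleus.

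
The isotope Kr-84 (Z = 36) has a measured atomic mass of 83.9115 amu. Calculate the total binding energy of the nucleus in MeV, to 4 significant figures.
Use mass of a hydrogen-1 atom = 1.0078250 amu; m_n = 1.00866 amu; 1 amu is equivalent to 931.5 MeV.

732.0 MeV

Total constituent mass: 36 × 1.0078250 + 48 × 1.00866 = 84.6973800 amu
Δm = 84.6973800 − 83.9115 = 0.7858800 amu
Binding energy = Δm·c² = 0.7858800 × 931.5 MeV/amu = 732.047 MeV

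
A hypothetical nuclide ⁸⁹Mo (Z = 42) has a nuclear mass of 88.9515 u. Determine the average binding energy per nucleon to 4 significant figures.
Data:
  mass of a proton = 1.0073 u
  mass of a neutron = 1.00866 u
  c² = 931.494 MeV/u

7.977 MeV/nucleon

Total constituent mass: 42 × 1.0073 + 47 × 1.00866 = 89.71362 u
The mass defect is 89.71362 − 88.9515 = 0.76212 u.
Binding energy = Δm·c² = 0.76212 × 931.494 MeV/u = 709.910 MeV
Per nucleon: 709.910 / 89 = 7.977 MeV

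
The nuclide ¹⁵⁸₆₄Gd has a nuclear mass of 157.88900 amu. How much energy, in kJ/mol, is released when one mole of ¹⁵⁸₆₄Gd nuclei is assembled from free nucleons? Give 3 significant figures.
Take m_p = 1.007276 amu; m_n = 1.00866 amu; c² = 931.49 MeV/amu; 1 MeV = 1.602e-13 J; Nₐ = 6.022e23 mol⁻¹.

1.25e+11 kJ/mol

The nucleus contains 64 protons and 158 − 64 = 94 neutrons.
Σm = 64·m_p + 94·m_n = 64.465664 + 94.81404 = 159.279704 amu
Mass defect Δm = 159.279704 − 157.88900 = 1.390704 amu
Converting to energy: 1.390704 amu × 931.49 MeV/amu = 1295.43 MeV
Per nucleus in joules: 1295.43 MeV × 1.602e-13 J/MeV = 2.0753e-10 J
Per mole: 2.0753e-10 J × 6.022e23 mol⁻¹ = 1.2497e+14 J/mol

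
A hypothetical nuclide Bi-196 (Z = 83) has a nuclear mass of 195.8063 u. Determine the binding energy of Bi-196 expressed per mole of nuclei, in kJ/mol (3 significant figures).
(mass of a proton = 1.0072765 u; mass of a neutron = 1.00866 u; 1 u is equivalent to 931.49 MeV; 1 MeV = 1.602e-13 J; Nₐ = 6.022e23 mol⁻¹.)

With 83 protons and 113 neutrons (A = 196):
Total constituent mass: 83 × 1.0072765 + 113 × 1.00866 = 197.5825295 u
Δm = 197.5825295 − 195.8063 = 1.7762295 u
Binding energy = Δm·c² = 1.7762295 × 931.49 MeV/u = 1654.54 MeV
Per nucleus in joules: 1654.54 MeV × 1.602e-13 J/MeV = 2.6506e-10 J
Per mole: 2.6506e-10 J × 6.022e23 mol⁻¹ = 1.5962e+14 J/mol

1.60e+11 kJ/mol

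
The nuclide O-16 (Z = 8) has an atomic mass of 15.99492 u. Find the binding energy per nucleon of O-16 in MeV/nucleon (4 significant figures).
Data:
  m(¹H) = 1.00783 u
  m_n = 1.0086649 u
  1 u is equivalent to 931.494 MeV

7.978 MeV/nucleon

The nucleus contains 8 protons and 16 − 8 = 8 neutrons.
Total constituent mass: 8 × 1.00783 + 8 × 1.0086649 = 16.1319592 u
The mass defect is 16.1319592 − 15.99492 = 0.1370392 u.
Converting to energy: 0.1370392 u × 931.494 MeV/u = 127.651 MeV
Per nucleon: 127.651 / 16 = 7.978 MeV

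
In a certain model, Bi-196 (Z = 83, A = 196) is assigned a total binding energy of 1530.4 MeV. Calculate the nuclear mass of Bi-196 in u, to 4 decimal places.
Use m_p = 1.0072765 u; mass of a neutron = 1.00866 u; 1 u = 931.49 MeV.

Mass defect = 1530.4 MeV / (931.49 MeV/u) = 1.642959 u
Constituent mass = 83(1.0072765) + 113(1.00866) = 197.5825295 u
Nuclear mass = 197.5825295 − 1.642959 = 195.9395705 u ≈ 195.9396 u (to 4 decimal places)

195.9396 u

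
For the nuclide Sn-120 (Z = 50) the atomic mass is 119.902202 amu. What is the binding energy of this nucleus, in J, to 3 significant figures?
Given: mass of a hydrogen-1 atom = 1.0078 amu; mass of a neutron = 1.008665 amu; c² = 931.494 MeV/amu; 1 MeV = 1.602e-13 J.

Mass of separated nucleons = 50(1.0078) + 70(1.008665) = 50.3900 + 70.606550 = 120.996550 amu
The mass defect is 120.996550 − 119.902202 = 1.094348 amu.
E_B = 1.094348 × 931.494 = 1019.38 MeV
In joules: 1019.38 MeV × 1.602e-13 J/MeV = 1.6330e-10 J

1.63e-10 J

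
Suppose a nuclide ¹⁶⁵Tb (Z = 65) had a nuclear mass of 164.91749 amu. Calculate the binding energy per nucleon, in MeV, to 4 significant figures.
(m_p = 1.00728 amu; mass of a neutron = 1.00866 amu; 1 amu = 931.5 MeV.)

Total constituent mass: 65 × 1.00728 + 100 × 1.00866 = 166.33920 amu
Mass defect Δm = 166.33920 − 164.91749 = 1.42171 amu
Converting to energy: 1.42171 amu × 931.5 MeV/amu = 1324.32 MeV
Dividing by A = 165 gives 8.026 MeV per nucleon.

8.026 MeV/nucleon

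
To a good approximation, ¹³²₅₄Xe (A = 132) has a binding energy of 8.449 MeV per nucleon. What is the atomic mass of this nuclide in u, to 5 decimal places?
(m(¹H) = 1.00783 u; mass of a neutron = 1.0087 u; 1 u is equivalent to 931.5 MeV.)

Total binding energy = 132 × 8.449 = 1115.268 MeV
Mass defect = 1115.268 MeV / (931.5 MeV/u) = 1.1972818 u
Constituent mass = 54(1.00783) + 78(1.0087) = 133.10142 u
Atomic mass = 133.10142 − 1.1972818 = 131.9041382 u ≈ 131.90414 u (to 5 decimal places)

131.90414 u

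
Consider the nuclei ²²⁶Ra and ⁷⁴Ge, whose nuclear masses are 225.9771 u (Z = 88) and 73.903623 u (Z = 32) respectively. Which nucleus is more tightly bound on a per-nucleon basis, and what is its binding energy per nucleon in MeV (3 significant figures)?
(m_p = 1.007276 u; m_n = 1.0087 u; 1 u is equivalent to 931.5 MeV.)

²²⁶Ra: Σm = 88(1.007276) + 138(1.0087) = 227.840888 u; Δm = 1.863788 u; E_B = 1736.1 MeV; E_B/A = 7.682 MeV
⁷⁴Ge: Σm = 32(1.007276) + 42(1.0087) = 74.598232 u; Δm = 0.694609 u; E_B = 647.03 MeV; E_B/A = 8.744 MeV
⁷⁴Ge has the higher binding energy per nucleon, so it is the more tightly bound nucleus.

⁷⁴Ge; 8.74 MeV/nucleon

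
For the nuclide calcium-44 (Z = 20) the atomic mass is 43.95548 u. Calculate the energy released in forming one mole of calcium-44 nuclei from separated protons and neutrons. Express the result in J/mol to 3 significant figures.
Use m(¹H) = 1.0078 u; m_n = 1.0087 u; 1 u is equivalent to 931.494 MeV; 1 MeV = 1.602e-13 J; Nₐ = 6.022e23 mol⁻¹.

3.68e+13 J/mol

With 20 protons and 24 neutrons (A = 44):
Mass of separated nucleons = 20(1.0078) + 24(1.0087) = 20.1560 + 24.2088 = 44.3648 u
Mass defect Δm = 44.3648 − 43.95548 = 0.40932 u
Converting to energy: 0.40932 u × 931.494 MeV/u = 381.279 MeV
Per nucleus in joules: 381.279 MeV × 1.602e-13 J/MeV = 6.1081e-11 J
Per mole: 6.1081e-11 J × 6.022e23 mol⁻¹ = 3.6783e+13 J/mol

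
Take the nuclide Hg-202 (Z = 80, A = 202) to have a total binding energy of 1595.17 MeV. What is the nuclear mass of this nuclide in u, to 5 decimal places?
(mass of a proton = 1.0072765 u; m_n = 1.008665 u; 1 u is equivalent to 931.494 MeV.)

Mass defect = 1595.17 MeV / (931.494 MeV/u) = 1.7124855 u
Constituent mass = 80(1.0072765) + 122(1.008665) = 203.6392500 u
Nuclear mass = 203.6392500 − 1.7124855 = 201.9267645 u ≈ 201.92676 u (to 5 decimal places)

201.92676 u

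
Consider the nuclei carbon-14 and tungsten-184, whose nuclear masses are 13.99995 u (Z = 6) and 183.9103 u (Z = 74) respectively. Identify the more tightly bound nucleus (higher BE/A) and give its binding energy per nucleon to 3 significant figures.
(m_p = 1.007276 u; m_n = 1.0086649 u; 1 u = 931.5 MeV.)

tungsten-184; 8.01 MeV/nucleon

carbon-14: Σm = 6(1.007276) + 8(1.0086649) = 14.1129752 u; Δm = 0.1130252 u; E_B = 105.28 MeV; E_B/A = 7.520 MeV
tungsten-184: Σm = 74(1.007276) + 110(1.0086649) = 185.4915630 u; Δm = 1.5812630 u; E_B = 1472.9 MeV; E_B/A = 8.005 MeV
tungsten-184 has the higher binding energy per nucleon, so it is the more tightly bound nucleus.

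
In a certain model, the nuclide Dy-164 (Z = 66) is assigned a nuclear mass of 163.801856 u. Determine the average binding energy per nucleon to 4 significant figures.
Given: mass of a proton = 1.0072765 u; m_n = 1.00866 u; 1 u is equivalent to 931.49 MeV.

8.673 MeV/nucleon

Mass of separated nucleons = 66(1.0072765) + 98(1.00866) = 66.4802490 + 98.84868 = 165.3289290 u
Δm = 165.3289290 − 163.801856 = 1.5270730 u
Converting to energy: 1.5270730 u × 931.49 MeV/u = 1422.45 MeV
BE/A = 1422.45 MeV / 164 = 8.673 MeV/nucleon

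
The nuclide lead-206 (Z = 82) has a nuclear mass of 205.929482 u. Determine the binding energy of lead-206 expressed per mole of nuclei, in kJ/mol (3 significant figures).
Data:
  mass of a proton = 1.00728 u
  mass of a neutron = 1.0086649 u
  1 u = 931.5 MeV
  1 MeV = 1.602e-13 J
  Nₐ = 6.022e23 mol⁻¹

The nucleus contains 82 protons and 206 − 82 = 124 neutrons.
Total constituent mass: 82 × 1.00728 + 124 × 1.0086649 = 207.6714076 u
Δm = 207.6714076 − 205.929482 = 1.7419256 u
E_B = 1.7419256 × 931.5 = 1622.60 MeV
Per nucleus in joules: 1622.60 MeV × 1.602e-13 J/MeV = 2.5994e-10 J
Per mole: 2.5994e-10 J × 6.022e23 mol⁻¹ = 1.5654e+14 J/mol

1.57e+11 kJ/mol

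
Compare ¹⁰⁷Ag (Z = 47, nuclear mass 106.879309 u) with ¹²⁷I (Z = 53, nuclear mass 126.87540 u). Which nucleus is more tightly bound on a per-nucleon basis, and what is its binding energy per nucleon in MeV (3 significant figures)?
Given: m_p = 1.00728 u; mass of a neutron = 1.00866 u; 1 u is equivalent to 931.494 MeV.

¹⁰⁷Ag; 8.55 MeV/nucleon

¹⁰⁷Ag: Σm = 47(1.00728) + 60(1.00866) = 107.86176 u; Δm = 0.982451 u; E_B = 915.15 MeV; E_B/A = 8.553 MeV
¹²⁷I: Σm = 53(1.00728) + 74(1.00866) = 128.02668 u; Δm = 1.15128 u; E_B = 1072.4 MeV; E_B/A = 8.444 MeV
¹⁰⁷Ag has the higher binding energy per nucleon, so it is the more tightly bound nucleus.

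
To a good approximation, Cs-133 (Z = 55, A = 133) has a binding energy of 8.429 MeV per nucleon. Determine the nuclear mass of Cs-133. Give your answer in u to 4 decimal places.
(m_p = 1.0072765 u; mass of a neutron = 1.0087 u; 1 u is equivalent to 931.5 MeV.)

132.8753 u

Total binding energy = 133 × 8.429 = 1121.057 MeV
Mass defect = 1121.057 MeV / (931.5 MeV/u) = 1.203497 u
Constituent mass = 55(1.0072765) + 78(1.0087) = 134.0788075 u
Nuclear mass = 134.0788075 − 1.203497 = 132.8753105 u ≈ 132.8753 u (to 4 decimal places)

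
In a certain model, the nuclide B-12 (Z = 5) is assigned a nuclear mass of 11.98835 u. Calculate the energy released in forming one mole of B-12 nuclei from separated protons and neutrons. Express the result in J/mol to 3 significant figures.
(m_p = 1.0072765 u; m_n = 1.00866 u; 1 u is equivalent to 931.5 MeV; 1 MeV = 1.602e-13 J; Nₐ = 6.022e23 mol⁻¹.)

9.76e+12 J/mol

Total constituent mass: 5 × 1.0072765 + 7 × 1.00866 = 12.0970025 u
Mass defect Δm = 12.0970025 − 11.98835 = 0.1086525 u
Converting to energy: 0.1086525 u × 931.5 MeV/u = 101.210 MeV
Per nucleus in joules: 101.210 MeV × 1.602e-13 J/MeV = 1.6214e-11 J
Per mole: 1.6214e-11 J × 6.022e23 mol⁻¹ = 9.7641e+12 J/mol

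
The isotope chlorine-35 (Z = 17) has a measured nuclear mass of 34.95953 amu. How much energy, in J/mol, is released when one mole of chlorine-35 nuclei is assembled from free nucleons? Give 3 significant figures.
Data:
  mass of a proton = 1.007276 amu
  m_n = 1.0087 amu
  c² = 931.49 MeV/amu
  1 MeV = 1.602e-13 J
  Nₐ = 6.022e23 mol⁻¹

2.88e+13 J/mol

Mass of separated nucleons = 17(1.007276) + 18(1.0087) = 17.123692 + 18.1566 = 35.280292 amu
Δm = 35.280292 − 34.95953 = 0.320762 amu
Converting to energy: 0.320762 amu × 931.49 MeV/amu = 298.787 MeV
Per nucleus in joules: 298.787 MeV × 1.602e-13 J/MeV = 4.7866e-11 J
Per mole: 4.7866e-11 J × 6.022e23 mol⁻¹ = 2.8825e+13 J/mol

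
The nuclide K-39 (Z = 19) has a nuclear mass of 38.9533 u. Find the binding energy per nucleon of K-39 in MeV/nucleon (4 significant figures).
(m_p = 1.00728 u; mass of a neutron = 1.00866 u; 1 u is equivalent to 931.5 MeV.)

Z = 19, so N = A − Z = 39 − 19 = 20.
Σm = 19·m_p + 20·m_n = 19.13832 + 20.17320 = 39.31152 u
Δm = 39.31152 − 38.9533 = 0.35822 u
Binding energy = Δm·c² = 0.35822 × 931.5 MeV/u = 333.682 MeV
Dividing by A = 39 gives 8.556 MeV per nucleon.

8.556 MeV/nucleon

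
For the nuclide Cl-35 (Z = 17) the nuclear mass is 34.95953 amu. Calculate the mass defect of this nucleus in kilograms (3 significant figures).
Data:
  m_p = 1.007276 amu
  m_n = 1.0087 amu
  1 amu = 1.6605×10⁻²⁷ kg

5.33e-28 kg

Total constituent mass: 17 × 1.007276 + 18 × 1.0087 = 35.280292 amu
Δm = 35.280292 − 34.95953 = 0.320762 amu
In SI units: 0.320762 amu × 1.6605×10⁻²⁷ kg/amu = 5.3263e-28 kg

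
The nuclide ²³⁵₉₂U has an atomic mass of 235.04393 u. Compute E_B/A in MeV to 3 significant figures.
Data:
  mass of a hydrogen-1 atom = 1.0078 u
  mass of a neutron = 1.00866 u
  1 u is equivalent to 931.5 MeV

The nucleus contains 92 protons and 235 − 92 = 143 neutrons.
Total constituent mass: 92 × 1.0078 + 143 × 1.00866 = 236.95598 u
The mass defect is 236.95598 − 235.04393 = 1.91205 u.
E_B = 1.91205 × 931.5 = 1781.07 MeV
Per nucleon: 1781.07 / 235 = 7.579 MeV

7.58 MeV/nucleon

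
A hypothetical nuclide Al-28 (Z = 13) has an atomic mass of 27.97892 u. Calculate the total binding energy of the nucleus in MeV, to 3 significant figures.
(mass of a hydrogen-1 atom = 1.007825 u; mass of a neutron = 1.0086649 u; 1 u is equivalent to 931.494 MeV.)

235 MeV

With 13 protons and 15 neutrons (A = 28):
Total constituent mass: 13 × 1.007825 + 15 × 1.0086649 = 28.2316985 u
The mass defect is 28.2316985 − 27.97892 = 0.2527785 u.
Converting to energy: 0.2527785 u × 931.494 MeV/u = 235.462 MeV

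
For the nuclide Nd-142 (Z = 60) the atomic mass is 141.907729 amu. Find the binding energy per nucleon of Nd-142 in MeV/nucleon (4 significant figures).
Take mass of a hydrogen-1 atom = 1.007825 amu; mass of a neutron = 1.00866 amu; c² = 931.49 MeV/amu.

8.343 MeV/nucleon

Total constituent mass: 60 × 1.007825 + 82 × 1.00866 = 143.179620 amu
The mass defect is 143.179620 − 141.907729 = 1.271891 amu.
E_B = 1.271891 × 931.49 = 1184.75 MeV
BE/A = 1184.75 MeV / 142 = 8.343 MeV/nucleon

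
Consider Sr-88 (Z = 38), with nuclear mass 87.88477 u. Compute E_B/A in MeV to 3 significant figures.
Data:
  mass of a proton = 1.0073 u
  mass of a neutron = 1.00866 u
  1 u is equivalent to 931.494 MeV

8.74 MeV/nucleon

Mass of separated nucleons = 38(1.0073) + 50(1.00866) = 38.2774 + 50.43300 = 88.71040 u
Δm = 88.71040 − 87.88477 = 0.82563 u
E_B = 0.82563 × 931.494 = 769.069 MeV
Per nucleon: 769.069 / 88 = 8.739 MeV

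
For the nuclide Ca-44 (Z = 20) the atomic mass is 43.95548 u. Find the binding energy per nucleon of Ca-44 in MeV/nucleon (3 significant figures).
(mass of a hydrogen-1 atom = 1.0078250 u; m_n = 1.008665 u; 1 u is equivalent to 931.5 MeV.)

Σm = 20·m(¹H) + 24·m_n = 20.1565000 + 24.207960 = 44.3644600 u
Mass defect Δm = 44.3644600 − 43.95548 = 0.4089800 u
E_B = 0.4089800 × 931.5 = 380.965 MeV
Per nucleon: 380.965 / 44 = 8.658 MeV

8.66 MeV/nucleon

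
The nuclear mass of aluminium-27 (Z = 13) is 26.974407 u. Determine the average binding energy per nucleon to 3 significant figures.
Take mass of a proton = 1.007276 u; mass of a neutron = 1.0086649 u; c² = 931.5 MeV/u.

With 13 protons and 14 neutrons (A = 27):
Mass of separated nucleons = 13(1.007276) + 14(1.0086649) = 13.094588 + 14.1213086 = 27.2158966 u
Δm = 27.2158966 − 26.974407 = 0.2414896 u
Binding energy = Δm·c² = 0.2414896 × 931.5 MeV/u = 224.948 MeV
BE/A = 224.948 MeV / 27 = 8.331 MeV/nucleon

8.33 MeV/nucleon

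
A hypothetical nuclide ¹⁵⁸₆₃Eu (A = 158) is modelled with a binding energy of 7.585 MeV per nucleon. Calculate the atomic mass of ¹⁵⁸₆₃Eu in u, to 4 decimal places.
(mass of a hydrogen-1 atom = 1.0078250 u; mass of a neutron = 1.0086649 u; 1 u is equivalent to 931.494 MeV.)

158.0296 u

Total binding energy = 158 × 7.585 = 1198.430 MeV
Mass defect = 1198.430 MeV / (931.494 MeV/u) = 1.286568 u
Constituent mass = 63(1.0078250) + 95(1.0086649) = 159.3161405 u
Atomic mass = 159.3161405 − 1.286568 = 158.0295725 u ≈ 158.0296 u (to 4 decimal places)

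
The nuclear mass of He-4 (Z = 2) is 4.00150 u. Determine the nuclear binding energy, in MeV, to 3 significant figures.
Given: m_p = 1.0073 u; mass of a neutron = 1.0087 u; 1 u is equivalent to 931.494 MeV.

With 2 protons and 2 neutrons (A = 4):
Mass of separated nucleons = 2(1.0073) + 2(1.0087) = 2.0146 + 2.0174 = 4.0320 u
Δm = 4.0320 − 4.00150 = 0.03050 u
Converting to energy: 0.03050 u × 931.494 MeV/u = 28.4106 MeV

28.4 MeV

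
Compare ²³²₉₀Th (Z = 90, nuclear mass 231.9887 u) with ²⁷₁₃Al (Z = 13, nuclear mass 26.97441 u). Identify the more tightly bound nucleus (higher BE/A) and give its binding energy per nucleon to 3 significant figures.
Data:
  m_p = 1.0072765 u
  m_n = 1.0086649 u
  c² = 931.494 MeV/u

²³²₉₀Th: Σm = 90(1.0072765) + 142(1.0086649) = 233.8853008 u; Δm = 1.8966008 u; E_B = 1766.672 MeV; E_B/A = 7.61497 MeV
²⁷₁₃Al: Σm = 13(1.0072765) + 14(1.0086649) = 27.2159031 u; Δm = 0.2414931 u; E_B = 224.95 MeV; E_B/A = 8.331 MeV
²⁷₁₃Al has the higher binding energy per nucleon, so it is the more tightly bound nucleus.

²⁷₁₃Al; 8.33 MeV/nucleon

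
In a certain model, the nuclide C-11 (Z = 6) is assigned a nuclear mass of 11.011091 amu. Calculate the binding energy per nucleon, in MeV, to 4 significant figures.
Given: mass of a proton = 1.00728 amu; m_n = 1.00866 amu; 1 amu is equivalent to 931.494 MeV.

Mass of separated nucleons = 6(1.00728) + 5(1.00866) = 6.04368 + 5.04330 = 11.08698 amu
The mass defect is 11.08698 − 11.011091 = 0.075889 amu.
Binding energy = Δm·c² = 0.075889 × 931.494 MeV/amu = 70.6901 MeV
Per nucleon: 70.6901 / 11 = 6.426 MeV

6.426 MeV/nucleon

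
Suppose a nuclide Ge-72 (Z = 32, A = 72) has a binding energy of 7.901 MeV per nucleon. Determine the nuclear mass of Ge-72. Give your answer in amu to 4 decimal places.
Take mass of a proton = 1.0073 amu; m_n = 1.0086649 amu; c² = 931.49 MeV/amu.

71.9695 amu

Total binding energy = 72 × 7.901 = 568.872 MeV
Mass defect = 568.872 MeV / (931.49 MeV/amu) = 0.610712 amu
Constituent mass = 32(1.0073) + 40(1.0086649) = 72.5801960 amu
Nuclear mass = 72.5801960 − 0.610712 = 71.9694840 amu ≈ 71.9695 amu (to 4 decimal places)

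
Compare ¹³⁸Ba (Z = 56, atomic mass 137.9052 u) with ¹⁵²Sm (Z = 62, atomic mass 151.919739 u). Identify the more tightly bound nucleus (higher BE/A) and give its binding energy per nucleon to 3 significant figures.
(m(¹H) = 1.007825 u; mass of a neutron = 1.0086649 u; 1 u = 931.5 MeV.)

¹³⁸Ba; 8.39 MeV/nucleon

¹³⁸Ba: Σm = 56(1.007825) + 82(1.0086649) = 139.1487218 u; Δm = 1.2435218 u; E_B = 1158.34 MeV; E_B/A = 8.394 MeV
¹⁵²Sm: Σm = 62(1.007825) + 90(1.0086649) = 153.2649910 u; Δm = 1.3452520 u; E_B = 1253.1 MeV; E_B/A = 8.244 MeV
¹³⁸Ba has the higher binding energy per nucleon, so it is the more tightly bound nucleus.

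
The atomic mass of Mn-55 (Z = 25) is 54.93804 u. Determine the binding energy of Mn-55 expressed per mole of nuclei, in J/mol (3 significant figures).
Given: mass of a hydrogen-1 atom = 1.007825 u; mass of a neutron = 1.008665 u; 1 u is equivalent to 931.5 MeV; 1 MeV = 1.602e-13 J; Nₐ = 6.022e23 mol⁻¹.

With 25 protons and 30 neutrons (A = 55):
Mass of separated nucleons = 25(1.007825) + 30(1.008665) = 25.195625 + 30.259950 = 55.455575 u
The mass defect is 55.455575 − 54.93804 = 0.517535 u.
Binding energy = Δm·c² = 0.517535 × 931.5 MeV/u = 482.084 MeV
Per nucleus in joules: 482.084 MeV × 1.602e-13 J/MeV = 7.7230e-11 J
Per mole: 7.7230e-11 J × 6.022e23 mol⁻¹ = 4.6508e+13 J/mol

4.65e+13 J/mol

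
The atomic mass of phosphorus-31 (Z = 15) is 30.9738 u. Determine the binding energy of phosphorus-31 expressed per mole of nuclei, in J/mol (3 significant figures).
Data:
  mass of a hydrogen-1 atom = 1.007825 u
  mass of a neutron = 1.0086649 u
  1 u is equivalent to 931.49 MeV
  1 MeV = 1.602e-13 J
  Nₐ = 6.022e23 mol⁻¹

Total constituent mass: 15 × 1.007825 + 16 × 1.0086649 = 31.2560134 u
Mass defect Δm = 31.2560134 − 30.9738 = 0.2822134 u
Converting to energy: 0.2822134 u × 931.49 MeV/u = 262.879 MeV
Per nucleus in joules: 262.879 MeV × 1.602e-13 J/MeV = 4.2113e-11 J
Per mole: 4.2113e-11 J × 6.022e23 mol⁻¹ = 2.5360e+13 J/mol

2.54e+13 J/mol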